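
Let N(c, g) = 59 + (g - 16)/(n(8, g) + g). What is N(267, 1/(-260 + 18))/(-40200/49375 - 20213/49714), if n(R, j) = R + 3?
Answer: -5011566426300/106316518069 ≈ -47.138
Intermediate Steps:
n(R, j) = 3 + R
N(c, g) = 59 + (-16 + g)/(11 + g) (N(c, g) = 59 + (g - 16)/((3 + 8) + g) = 59 + (-16 + g)/(11 + g))
N(267, 1/(-260 + 18))/(-40200/49375 - 20213/49714) = (3*(211 + 20/(-260 + 18))/(11 + 1/(-260 + 18)))/(-40200/49375 - 20213/49714) = (3*(211 + 20/(-242))/(11 + 1/(-242)))/(-40200*1/49375 - 20213*1/49714) = (3*(211 + 20*(-1/242))/(11 - 1/242))/(-1608/1975 - 20213/49714) = (3*(211 - 10/121)/(2661/242))/(-119860787/98185150) = (3*(242/2661)*(25521/121))*(-98185150/119860787) = (51042/887)*(-98185150/119860787) = -5011566426300/106316518069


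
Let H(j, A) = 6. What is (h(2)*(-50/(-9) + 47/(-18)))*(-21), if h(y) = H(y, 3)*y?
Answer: -742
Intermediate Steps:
h(y) = 6*y
(h(2)*(-50/(-9) + 47/(-18)))*(-21) = ((6*2)*(-50/(-9) + 47/(-18)))*(-21) = (12*(-50*(-⅑) + 47*(-1/18)))*(-21) = (12*(50/9 - 47/18))*(-21) = (12*(53/18))*(-21) = (106/3)*(-21) = -742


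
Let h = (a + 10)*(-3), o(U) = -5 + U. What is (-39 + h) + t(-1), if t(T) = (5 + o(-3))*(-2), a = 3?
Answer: -72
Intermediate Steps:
h = -39 (h = (3 + 10)*(-3) = 13*(-3) = -39)
t(T) = 6 (t(T) = (5 + (-5 - 3))*(-2) = (5 - 8)*(-2) = -3*(-2) = 6)
(-39 + h) + t(-1) = (-39 - 39) + 6 = -78 + 6 = -72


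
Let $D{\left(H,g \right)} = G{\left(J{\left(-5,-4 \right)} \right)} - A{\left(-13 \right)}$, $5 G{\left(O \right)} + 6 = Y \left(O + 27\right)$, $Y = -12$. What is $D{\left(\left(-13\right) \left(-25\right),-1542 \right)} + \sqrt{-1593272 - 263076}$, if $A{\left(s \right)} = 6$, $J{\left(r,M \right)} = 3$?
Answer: $- \frac{396}{5} + 2 i \sqrt{464087} \approx -79.2 + 1362.5 i$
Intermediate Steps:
$G{\left(O \right)} = -66 - \frac{12 O}{5}$ ($G{\left(O \right)} = - \frac{6}{5} + \frac{\left(-12\right) \left(O + 27\right)}{5} = - \frac{6}{5} + \frac{\left(-12\right) \left(27 + O\right)}{5} = - \frac{6}{5} + \frac{-324 - 12 O}{5} = - \frac{6}{5} - \left(\frac{324}{5} + \frac{12 O}{5}\right) = -66 - \frac{12 O}{5}$)
$D{\left(H,g \right)} = - \frac{396}{5}$ ($D{\left(H,g \right)} = \left(-66 - \frac{36}{5}\right) - 6 = - \frac{366}{5} - 6 = - \frac{396}{5}$)
$D{\left(\left(-13\right) \left(-25\right),-1542 \right)} + \sqrt{-1593272 - 263076} = - \frac{396}{5} + \sqrt{-1593272 - 263076} = - \frac{396}{5} + \sqrt{-1856348} = - \frac{396}{5} + 2 i \sqrt{464087}$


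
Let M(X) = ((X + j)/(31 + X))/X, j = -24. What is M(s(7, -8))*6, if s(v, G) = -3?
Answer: 27/14 ≈ 1.9286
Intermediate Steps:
M(X) = (-24 + X)/(X*(31 + X)) (M(X) = ((X - 24)/(31 + X))/X = ((-24 + X)/(31 + X))/X = (-24 + X)/(X*(31 + X)))
M(s(7, -8))*6 = ((-24 - 3)/((-3)*(31 - 3)))*6 = -⅓*(-27)/28*6 = -⅓*1/28*(-27)*6 = (9/28)*6 = 27/14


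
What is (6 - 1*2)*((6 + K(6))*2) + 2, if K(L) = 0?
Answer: 50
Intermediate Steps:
(6 - 1*2)*((6 + K(6))*2) + 2 = (6 - 1*2)*((6 + 0)*2) + 2 = (6 - 2)*(6*2) + 2 = 4*12 + 2 = 48 + 2 = 50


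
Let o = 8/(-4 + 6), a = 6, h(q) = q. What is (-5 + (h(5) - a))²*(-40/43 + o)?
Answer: 4752/43 ≈ 110.51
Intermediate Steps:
o = 4 (o = 8/2 = 8*(½) = 4)
(-5 + (h(5) - a))²*(-40/43 + o) = (-5 + (5 - 1*6))²*(-40/43 + 4) = (-5 + (5 - 6))²*(-40*1/43 + 4) = (-5 - 1)²*(-40/43 + 4) = (-6)²*(132/43) = 36*(132/43) = 4752/43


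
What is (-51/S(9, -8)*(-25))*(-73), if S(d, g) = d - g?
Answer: -5475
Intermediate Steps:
(-51/S(9, -8)*(-25))*(-73) = (-51/(9 - 1*(-8))*(-25))*(-73) = (-51/(9 + 8)*(-25))*(-73) = (-51/17*(-25))*(-73) = (-51*1/17*(-25))*(-73) = -3*(-25)*(-73) = 75*(-73) = -5475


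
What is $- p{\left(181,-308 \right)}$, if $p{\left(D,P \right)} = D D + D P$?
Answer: $22987$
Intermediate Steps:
$p{\left(D,P \right)} = D^{2} + D P$
$- p{\left(181,-308 \right)} = - 181 \left(181 - 308\right) = - 181 \left(-127\right) = \left(-1\right) \left(-22987\right) = 22987$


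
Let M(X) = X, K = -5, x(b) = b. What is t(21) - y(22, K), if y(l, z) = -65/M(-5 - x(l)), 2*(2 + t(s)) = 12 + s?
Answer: 653/54 ≈ 12.093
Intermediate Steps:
t(s) = 4 + s/2 (t(s) = -2 + (12 + s)/2 = -2 + (6 + s/2) = 4 + s/2)
y(l, z) = -65/(-5 - l)
t(21) - y(22, K) = (4 + (1/2)*21) - 65/(5 + 22) = (4 + 21/2) - 65/27 = 29/2 - 65/27 = 653/54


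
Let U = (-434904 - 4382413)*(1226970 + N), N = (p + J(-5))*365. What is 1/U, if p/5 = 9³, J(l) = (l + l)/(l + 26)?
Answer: -21/258697847386465 ≈ -8.1176e-14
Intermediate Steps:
J(l) = 2*l/(26 + l) (J(l) = (2*l)/(26 + l) = 2*l/(26 + l))
p = 3645 (p = 5*9³ = 5*729 = 3645)
N = 27935275/21 (N = (3645 + 2*(-5)/(26 - 5))*365 = (3645 + 2*(-5)/21)*365 = (3645 + 2*(-5)*(1/21))*365 = (3645 - 10/21)*365 = (76535/21)*365 = 27935275/21 ≈ 1.3303e+6)
U = -258697847386465/21 (U = (-434904 - 4382413)*(1226970 + 27935275/21) = -4817317*53701645/21 = -258697847386465/21 ≈ -1.2319e+13)
1/U = 1/(-258697847386465/21) = -21/258697847386465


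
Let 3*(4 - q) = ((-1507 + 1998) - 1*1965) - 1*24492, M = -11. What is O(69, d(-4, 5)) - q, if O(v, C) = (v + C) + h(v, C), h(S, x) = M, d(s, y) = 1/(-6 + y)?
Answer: -25807/3 ≈ -8602.3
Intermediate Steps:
h(S, x) = -11
O(v, C) = -11 + C + v (O(v, C) = (v + C) - 11 = (C + v) - 11 = -11 + C + v)
q = 25978/3 (q = 4 - (((-1507 + 1998) - 1*1965) - 1*24492)/3 = 4 - ((491 - 1965) - 24492)/3 = 4 - (-1474 - 24492)/3 = 4 - ⅓*(-25966) = 4 + 25966/3 = 25978/3 ≈ 8659.3)
O(69, d(-4, 5)) - q = (-11 + 1/(-6 + 5) + 69) - 1*25978/3 = (-11 + 1/(-1) + 69) - 25978/3 = (-11 - 1 + 69) - 25978/3 = 57 - 25978/3 = -25807/3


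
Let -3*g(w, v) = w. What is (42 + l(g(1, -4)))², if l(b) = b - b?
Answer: 1764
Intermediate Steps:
g(w, v) = -w/3
l(b) = 0
(42 + l(g(1, -4)))² = (42 + 0)² = 42² = 1764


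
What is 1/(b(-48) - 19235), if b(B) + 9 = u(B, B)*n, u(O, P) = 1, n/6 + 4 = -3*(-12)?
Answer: -1/19052 ≈ -5.2488e-5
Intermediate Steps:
n = 192 (n = -24 + 6*(-3*(-12)) = -24 + 6*36 = -24 + 216 = 192)
b(B) = 183 (b(B) = -9 + 1*192 = -9 + 192 = 183)
1/(b(-48) - 19235) = 1/(183 - 19235) = 1/(-19052) = -1/19052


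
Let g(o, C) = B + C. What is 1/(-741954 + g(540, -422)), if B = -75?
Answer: -1/742451 ≈ -1.3469e-6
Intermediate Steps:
g(o, C) = -75 + C
1/(-741954 + g(540, -422)) = 1/(-741954 + (-75 - 422)) = 1/(-741954 - 497) = 1/(-742451) = -1/742451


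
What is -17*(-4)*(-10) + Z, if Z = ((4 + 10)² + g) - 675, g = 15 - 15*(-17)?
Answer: -889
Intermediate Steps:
g = 270 (g = 15 + 255 = 270)
Z = -209 (Z = ((4 + 10)² + 270) - 675 = (14² + 270) - 675 = (196 + 270) - 675 = 466 - 675 = -209)
-17*(-4)*(-10) + Z = -17*(-4)*(-10) - 209 = 68*(-10) - 209 = -680 - 209 = -889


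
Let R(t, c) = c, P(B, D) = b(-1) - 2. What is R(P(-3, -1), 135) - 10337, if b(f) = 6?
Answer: -10202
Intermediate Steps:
P(B, D) = 4 (P(B, D) = 6 - 2 = 4)
R(P(-3, -1), 135) - 10337 = 135 - 10337 = -10202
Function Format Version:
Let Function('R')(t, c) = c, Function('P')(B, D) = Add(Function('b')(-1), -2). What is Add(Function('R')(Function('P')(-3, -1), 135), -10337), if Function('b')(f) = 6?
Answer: -10202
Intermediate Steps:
Function('P')(B, D) = 4 (Function('P')(B, D) = Add(6, -2) = 4)
Add(Function('R')(Function('P')(-3, -1), 135), -10337) = Add(135, -10337) = -10202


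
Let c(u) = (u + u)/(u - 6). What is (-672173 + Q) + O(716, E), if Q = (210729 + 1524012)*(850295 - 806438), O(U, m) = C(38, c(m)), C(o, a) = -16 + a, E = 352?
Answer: 13161816446056/173 ≈ 7.6080e+10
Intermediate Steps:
c(u) = 2*u/(-6 + u) (c(u) = (2*u)/(-6 + u) = 2*u/(-6 + u))
O(U, m) = -16 + 2*m/(-6 + m)
Q = 76080536037 (Q = 1734741*43857 = 76080536037)
(-672173 + Q) + O(716, E) = (-672173 + 76080536037) + 2*(48 - 7*352)/(-6 + 352) = 76079863864 + 2*(48 - 2464)/346 = 76079863864 + 2*(1/346)*(-2416) = 76079863864 - 2416/173 = 13161816446056/173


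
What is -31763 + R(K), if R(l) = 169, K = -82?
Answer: -31594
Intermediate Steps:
-31763 + R(K) = -31763 + 169 = -31594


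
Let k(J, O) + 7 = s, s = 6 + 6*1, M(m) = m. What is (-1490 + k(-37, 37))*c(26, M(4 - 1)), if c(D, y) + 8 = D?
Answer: -26730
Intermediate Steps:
c(D, y) = -8 + D
s = 12 (s = 6 + 6 = 12)
k(J, O) = 5 (k(J, O) = -7 + 12 = 5)
(-1490 + k(-37, 37))*c(26, M(4 - 1)) = (-1490 + 5)*(-8 + 26) = -1485*18 = -26730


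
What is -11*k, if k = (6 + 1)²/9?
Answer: -539/9 ≈ -59.889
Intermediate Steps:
k = 49/9 (k = 7²*(⅑) = 49*(⅑) = 49/9 ≈ 5.4444)
-11*k = -11*49/9 = -539/9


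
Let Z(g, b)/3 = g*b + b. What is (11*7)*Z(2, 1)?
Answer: 693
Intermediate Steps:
Z(g, b) = 3*b + 3*b*g (Z(g, b) = 3*(g*b + b) = 3*(b*g + b) = 3*(b + b*g) = 3*b + 3*b*g)
(11*7)*Z(2, 1) = (11*7)*(3*1*(1 + 2)) = 77*(3*1*3) = 77*9 = 693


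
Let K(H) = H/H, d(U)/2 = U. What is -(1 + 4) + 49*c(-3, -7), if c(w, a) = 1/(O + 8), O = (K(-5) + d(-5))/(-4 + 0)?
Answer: -9/41 ≈ -0.21951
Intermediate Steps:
d(U) = 2*U
K(H) = 1
O = 9/4 (O = (1 + 2*(-5))/(-4 + 0) = (1 - 10)/(-4) = -9*(-1/4) = 9/4 ≈ 2.2500)
c(w, a) = 4/41 (c(w, a) = 1/(9/4 + 8) = 1/(41/4) = 4/41)
-(1 + 4) + 49*c(-3, -7) = -(1 + 4) + 49*(4/41) = -1*5 + 196/41 = -5 + 196/41 = -9/41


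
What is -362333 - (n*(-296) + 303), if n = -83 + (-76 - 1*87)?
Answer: -435452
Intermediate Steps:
n = -246 (n = -83 + (-76 - 87) = -83 - 163 = -246)
-362333 - (n*(-296) + 303) = -362333 - (-246*(-296) + 303) = -362333 - (72816 + 303) = -362333 - 1*73119 = -362333 - 73119 = -435452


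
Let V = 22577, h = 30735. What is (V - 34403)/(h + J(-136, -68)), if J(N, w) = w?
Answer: -11826/30667 ≈ -0.38563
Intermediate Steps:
(V - 34403)/(h + J(-136, -68)) = (22577 - 34403)/(30735 - 68) = -11826/30667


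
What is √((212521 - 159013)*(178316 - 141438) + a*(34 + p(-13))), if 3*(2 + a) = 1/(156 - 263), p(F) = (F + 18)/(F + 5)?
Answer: √361471117461838/428 ≈ 44422.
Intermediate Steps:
p(F) = (18 + F)/(5 + F)
a = -643/321 (a = -2 + 1/(3*(156 - 263)) = -2 + (⅓)/(-107) = -2 + (⅓)*(-1/107) = -2 - 1/321 = -643/321 ≈ -2.0031)
√((212521 - 159013)*(178316 - 141438) + a*(34 + p(-13))) = √((212521 - 159013)*(178316 - 141438) - 643*(34 + (18 - 13)/(5 - 13))/321) = √(53508*36878 - 643*(34 + 5/(-8))/321) = √(1973268024 - 643*(34 - ⅛*5)/321) = √(1973268024 - 643*(34 - 5/8)/321) = √(1973268024 - 643/321*267/8) = √(1973268024 - 57227/856) = √(1689117371317/856) = √361471117461838/428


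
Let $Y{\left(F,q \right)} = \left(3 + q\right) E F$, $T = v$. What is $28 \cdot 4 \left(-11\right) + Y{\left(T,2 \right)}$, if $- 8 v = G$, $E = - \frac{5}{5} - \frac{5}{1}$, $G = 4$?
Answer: $-1217$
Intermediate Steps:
$E = -6$ ($E = \left(-5\right) \frac{1}{5} - 5 = -1 - 5 = -6$)
$v = - \frac{1}{2}$ ($v = \left(- \frac{1}{8}\right) 4 = - \frac{1}{2} \approx -0.5$)
$T = - \frac{1}{2} \approx -0.5$
$Y{\left(F,q \right)} = F \left(-18 - 6 q\right)$ ($Y{\left(F,q \right)} = \left(3 + q\right) \left(-6\right) F = \left(-18 - 6 q\right) F = F \left(-18 - 6 q\right)$)
$28 \cdot 4 \left(-11\right) + Y{\left(T,2 \right)} = 28 \cdot 4 \left(-11\right) - - 3 \left(3 + 2\right) = 28 \left(-44\right) - \left(-3\right) 5 = -1232 + 15 = -1217$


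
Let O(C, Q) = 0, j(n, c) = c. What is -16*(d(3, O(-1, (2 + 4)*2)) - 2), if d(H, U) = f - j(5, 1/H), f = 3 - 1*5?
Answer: 208/3 ≈ 69.333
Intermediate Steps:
f = -2 (f = 3 - 5 = -2)
d(H, U) = -2 - 1/H
-16*(d(3, O(-1, (2 + 4)*2)) - 2) = -16*((-2 - 1/3) - 2) = -16*((-2 - 1*⅓) - 2) = -16*((-2 - ⅓) - 2) = -16*(-7/3 - 2) = -16*(-13/3) = 208/3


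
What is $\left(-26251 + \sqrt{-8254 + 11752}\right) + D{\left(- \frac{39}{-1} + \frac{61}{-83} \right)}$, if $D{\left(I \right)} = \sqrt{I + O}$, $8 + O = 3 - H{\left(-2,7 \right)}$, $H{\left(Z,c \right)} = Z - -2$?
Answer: $-26251 + \sqrt{3498} + \frac{\sqrt{229163}}{83} \approx -26186.0$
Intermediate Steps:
$H{\left(Z,c \right)} = 2 + Z$ ($H{\left(Z,c \right)} = Z + 2 = 2 + Z$)
$O = -5$ ($O = -8 + \left(3 - \left(2 - 2\right)\right) = -8 + \left(3 - 0\right) = -8 + \left(3 + 0\right) = -8 + 3 = -5$)
$D{\left(I \right)} = \sqrt{-5 + I}$ ($D{\left(I \right)} = \sqrt{I - 5} = \sqrt{-5 + I}$)
$\left(-26251 + \sqrt{-8254 + 11752}\right) + D{\left(- \frac{39}{-1} + \frac{61}{-83} \right)} = \left(-26251 + \sqrt{-8254 + 11752}\right) + \sqrt{-5 + \left(- \frac{39}{-1} + \frac{61}{-83}\right)} = \left(-26251 + \sqrt{3498}\right) + \sqrt{-5 + \left(\left(-39\right) \left(-1\right) + 61 \left(- \frac{1}{83}\right)\right)} = \left(-26251 + \sqrt{3498}\right) + \sqrt{-5 + \left(39 - \frac{61}{83}\right)} = \left(-26251 + \sqrt{3498}\right) + \sqrt{-5 + \frac{3176}{83}} = \left(-26251 + \sqrt{3498}\right) + \sqrt{\frac{2761}{83}} = \left(-26251 + \sqrt{3498}\right) + \frac{\sqrt{229163}}{83} = -26251 + \sqrt{3498} + \frac{\sqrt{229163}}{83}$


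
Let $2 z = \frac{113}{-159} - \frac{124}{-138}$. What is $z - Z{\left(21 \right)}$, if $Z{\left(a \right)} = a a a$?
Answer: $- \frac{22578089}{2438} \approx -9260.9$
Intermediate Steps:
$Z{\left(a \right)} = a^{3}$ ($Z{\left(a \right)} = a^{2} a = a^{3}$)
$z = \frac{229}{2438}$ ($z = \frac{\frac{113}{-159} - \frac{124}{-138}}{2} = \frac{113 \left(- \frac{1}{159}\right) - - \frac{62}{69}}{2} = \frac{- \frac{113}{159} + \frac{62}{69}}{2} = \frac{1}{2} \cdot \frac{229}{1219} = \frac{229}{2438} \approx 0.093929$)
$z - Z{\left(21 \right)} = \frac{229}{2438} - 21^{3} = \frac{229}{2438} - 9261 = - \frac{22578089}{2438}$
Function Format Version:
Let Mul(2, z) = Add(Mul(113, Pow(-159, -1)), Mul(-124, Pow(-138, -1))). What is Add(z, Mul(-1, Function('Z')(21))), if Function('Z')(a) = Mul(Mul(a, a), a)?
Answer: Rational(-22578089, 2438) ≈ -9260.9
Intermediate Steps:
Function('Z')(a) = Pow(a, 3) (Function('Z')(a) = Mul(Pow(a, 2), a) = Pow(a, 3))
z = Rational(229, 2438) (z = Mul(Rational(1, 2), Add(Mul(113, Pow(-159, -1)), Mul(-124, Pow(-138, -1)))) = Mul(Rational(1, 2), Add(Mul(113, Rational(-1, 159)), Mul(-124, Rational(-1, 138)))) = Mul(Rational(1, 2), Add(Rational(-113, 159), Rational(62, 69))) = Mul(Rational(1, 2), Rational(229, 1219)) = Rational(229, 2438) ≈ 0.093929)
Add(z, Mul(-1, Function('Z')(21))) = Add(Rational(229, 2438), Mul(-1, Pow(21, 3))) = Add(Rational(229, 2438), Mul(-1, 9261)) = Add(Rational(229, 2438), -9261) = Rational(-22578089, 2438)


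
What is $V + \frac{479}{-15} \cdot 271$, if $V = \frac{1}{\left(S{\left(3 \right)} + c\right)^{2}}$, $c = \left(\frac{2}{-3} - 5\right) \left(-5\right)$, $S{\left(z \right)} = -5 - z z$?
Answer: $- \frac{240016706}{27735} \approx -8653.9$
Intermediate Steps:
$S{\left(z \right)} = -5 - z^{2}$
$c = \frac{85}{3}$ ($c = \left(2 \left(- \frac{1}{3}\right) - 5\right) \left(-5\right) = \left(- \frac{2}{3} - 5\right) \left(-5\right) = \left(- \frac{17}{3}\right) \left(-5\right) = \frac{85}{3} \approx 28.333$)
$V = \frac{9}{1849}$ ($V = \frac{1}{\left(\left(-5 - 3^{2}\right) + \frac{85}{3}\right)^{2}} = \frac{1}{\left(\left(-5 - 9\right) + \frac{85}{3}\right)^{2}} = \frac{1}{\left(-14 + \frac{85}{3}\right)^{2}} = \frac{1}{\left(\frac{43}{3}\right)^{2}} = \frac{1}{\frac{1849}{9}} = \frac{9}{1849} \approx 0.0048675$)
$V + \frac{479}{-15} \cdot 271 = \frac{9}{1849} + \frac{479}{-15} \cdot 271 = \frac{9}{1849} + 479 \left(- \frac{1}{15}\right) 271 = \frac{9}{1849} - \frac{129809}{15} = - \frac{240016706}{27735}$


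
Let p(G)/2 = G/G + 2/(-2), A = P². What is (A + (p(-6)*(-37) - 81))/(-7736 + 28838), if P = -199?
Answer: 19760/10551 ≈ 1.8728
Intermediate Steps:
A = 39601 (A = (-199)² = 39601)
p(G) = 0 (p(G) = 2*(G/G + 2/(-2)) = 2*(1 + 2*(-½)) = 2*(1 - 1) = 2*0 = 0)
(A + (p(-6)*(-37) - 81))/(-7736 + 28838) = (39601 + (0*(-37) - 81))/(-7736 + 28838) = (39601 + (0 - 81))/21102 = (39601 - 81)*(1/21102) = 39520*(1/21102) = 19760/10551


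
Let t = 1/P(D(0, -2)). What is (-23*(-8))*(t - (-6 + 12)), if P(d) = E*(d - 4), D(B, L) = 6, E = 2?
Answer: -1058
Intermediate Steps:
P(d) = -8 + 2*d (P(d) = 2*(d - 4) = 2*(-4 + d) = -8 + 2*d)
t = 1/4 (t = 1/(-8 + 2*6) = 1/(-8 + 12) = 1/4 ≈ 0.25000)
(-23*(-8))*(t - (-6 + 12)) = (-23*(-8))*(1/4 - (-6 + 12)) = 184*(1/4 - 1*6) = 184*(1/4 - 6) = 184*(-23/4) = -1058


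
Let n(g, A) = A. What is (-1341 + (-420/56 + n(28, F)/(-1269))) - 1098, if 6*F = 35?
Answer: -9313843/3807 ≈ -2446.5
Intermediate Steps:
F = 35/6 (F = (⅙)*35 = 35/6 ≈ 5.8333)
(-1341 + (-420/56 + n(28, F)/(-1269))) - 1098 = (-1341 + (-420/56 + (35/6)/(-1269))) - 1098 = (-1341 + (-420*1/56 + (35/6)*(-1/1269))) - 1098 = (-1341 + (-15/2 - 35/7614)) - 1098 = (-1341 - 28570/3807) - 1098 = -5133757/3807 - 1098 = -9313843/3807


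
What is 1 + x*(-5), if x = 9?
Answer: -44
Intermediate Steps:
1 + x*(-5) = 1 + 9*(-5) = 1 - 45 = -44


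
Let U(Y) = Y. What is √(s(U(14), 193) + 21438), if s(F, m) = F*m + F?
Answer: √24154 ≈ 155.42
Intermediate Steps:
s(F, m) = F + F*m
√(s(U(14), 193) + 21438) = √(14*(1 + 193) + 21438) = √(14*194 + 21438) = √(2716 + 21438) = √24154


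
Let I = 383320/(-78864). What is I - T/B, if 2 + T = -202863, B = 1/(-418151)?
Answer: -836236421426585/9858 ≈ -8.4828e+10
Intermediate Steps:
B = -1/418151 ≈ -2.3915e-6
T = -202865 (T = -2 - 202863 = -202865)
I = -47915/9858 (I = 383320*(-1/78864) = -47915/9858 ≈ -4.8605)
I - T/B = -47915/9858 - (-202865)/(-1/418151) = -47915/9858 - (-202865)*(-418151) = -47915/9858 - 1*84828202615 = -47915/9858 - 84828202615 = -836236421426585/9858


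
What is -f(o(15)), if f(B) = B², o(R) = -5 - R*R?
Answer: -52900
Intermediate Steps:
o(R) = -5 - R²
-f(o(15)) = -(-5 - 1*15²)² = -(-5 - 1*225)² = -(-5 - 225)² = -1*(-230)² = -1*52900 = -52900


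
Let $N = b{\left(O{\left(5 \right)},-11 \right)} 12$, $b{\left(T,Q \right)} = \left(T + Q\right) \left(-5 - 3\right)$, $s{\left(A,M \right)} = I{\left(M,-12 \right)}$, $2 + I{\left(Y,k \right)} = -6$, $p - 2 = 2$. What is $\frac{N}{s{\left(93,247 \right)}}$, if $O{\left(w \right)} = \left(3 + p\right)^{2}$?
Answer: $456$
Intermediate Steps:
$p = 4$ ($p = 2 + 2 = 4$)
$I{\left(Y,k \right)} = -8$ ($I{\left(Y,k \right)} = -2 - 6 = -8$)
$s{\left(A,M \right)} = -8$
$O{\left(w \right)} = 49$ ($O{\left(w \right)} = \left(3 + 4\right)^{2} = 7^{2} = 49$)
$b{\left(T,Q \right)} = - 8 Q - 8 T$ ($b{\left(T,Q \right)} = \left(Q + T\right) \left(-8\right) = - 8 Q - 8 T$)
$N = -3648$ ($N = \left(\left(-8\right) \left(-11\right) - 392\right) 12 = \left(88 - 392\right) 12 = \left(-304\right) 12 = -3648$)
$\frac{N}{s{\left(93,247 \right)}} = - \frac{3648}{-8} = \left(-3648\right) \left(- \frac{1}{8}\right) = 456$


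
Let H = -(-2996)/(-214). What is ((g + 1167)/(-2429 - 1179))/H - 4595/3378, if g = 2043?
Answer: -55314815/42657384 ≈ -1.2967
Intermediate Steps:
H = -14 (H = -(-2996)*(-1)/214 = -14*1 = -14)
((g + 1167)/(-2429 - 1179))/H - 4595/3378 = ((2043 + 1167)/(-2429 - 1179))/(-14) - 4595/3378 = (3210/(-3608))*(-1/14) - 4595*1/3378 = (3210*(-1/3608))*(-1/14) - 4595/3378 = -1605/1804*(-1/14) - 4595/3378 = 1605/25256 - 4595/3378 = -55314815/42657384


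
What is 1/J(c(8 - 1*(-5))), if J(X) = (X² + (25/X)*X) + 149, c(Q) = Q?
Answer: 1/343 ≈ 0.0029155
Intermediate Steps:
J(X) = 174 + X² (J(X) = (X² + 25) + 149 = (25 + X²) + 149 = 174 + X²)
1/J(c(8 - 1*(-5))) = 1/(174 + (8 - 1*(-5))²) = 1/(174 + (8 + 5)²) = 1/(174 + 13²) = 1/(174 + 169) = 1/343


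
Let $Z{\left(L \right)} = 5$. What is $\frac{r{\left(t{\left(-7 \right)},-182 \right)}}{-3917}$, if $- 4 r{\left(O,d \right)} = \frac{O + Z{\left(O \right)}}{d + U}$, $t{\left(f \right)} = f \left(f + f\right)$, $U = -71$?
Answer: $- \frac{103}{3964004} \approx -2.5984 \cdot 10^{-5}$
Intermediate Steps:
$t{\left(f \right)} = 2 f^{2}$ ($t{\left(f \right)} = f 2 f = 2 f^{2}$)
$r{\left(O,d \right)} = - \frac{5 + O}{4 \left(-71 + d\right)}$ ($r{\left(O,d \right)} = - \frac{\left(O + 5\right) \frac{1}{d - 71}}{4} = - \frac{\left(5 + O\right) \frac{1}{-71 + d}}{4} = - \frac{\frac{1}{-71 + d} \left(5 + O\right)}{4} = - \frac{5 + O}{4 \left(-71 + d\right)}$)
$\frac{r{\left(t{\left(-7 \right)},-182 \right)}}{-3917} = \frac{\frac{1}{4} \frac{1}{-71 - 182} \left(-5 - 2 \left(-7\right)^{2}\right)}{-3917} = \frac{-5 - 2 \cdot 49}{4 \left(-253\right)} \left(- \frac{1}{3917}\right) = \frac{1}{4} \left(- \frac{1}{253}\right) \left(-5 - 98\right) \left(- \frac{1}{3917}\right) = \frac{1}{4} \left(- \frac{1}{253}\right) \left(-103\right) \left(- \frac{1}{3917}\right) = \frac{103}{1012} \left(- \frac{1}{3917}\right) = - \frac{103}{3964004}$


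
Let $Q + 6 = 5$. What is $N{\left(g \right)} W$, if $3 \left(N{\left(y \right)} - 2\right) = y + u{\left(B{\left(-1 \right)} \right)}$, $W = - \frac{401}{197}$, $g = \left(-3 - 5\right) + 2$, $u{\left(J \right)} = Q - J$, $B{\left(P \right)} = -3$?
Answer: $- \frac{802}{591} \approx -1.357$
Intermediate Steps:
$Q = -1$ ($Q = -6 + 5 = -1$)
$u{\left(J \right)} = -1 - J$
$g = -6$ ($g = -8 + 2 = -6$)
$W = - \frac{401}{197}$ ($W = \left(-401\right) \frac{1}{197} = - \frac{401}{197} \approx -2.0355$)
$N{\left(y \right)} = \frac{8}{3} + \frac{y}{3}$ ($N{\left(y \right)} = 2 + \frac{y - -2}{3} = 2 + \frac{y + \left(-1 + 3\right)}{3} = 2 + \frac{y + 2}{3} = 2 + \frac{2 + y}{3} = 2 + \left(\frac{2}{3} + \frac{y}{3}\right) = \frac{8}{3} + \frac{y}{3}$)
$N{\left(g \right)} W = \left(\frac{8}{3} + \frac{1}{3} \left(-6\right)\right) \left(- \frac{401}{197}\right) = \left(\frac{8}{3} - 2\right) \left(- \frac{401}{197}\right) = \frac{2}{3} \left(- \frac{401}{197}\right) = - \frac{802}{591}$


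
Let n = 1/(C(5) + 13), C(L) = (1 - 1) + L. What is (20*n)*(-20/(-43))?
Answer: 200/387 ≈ 0.51680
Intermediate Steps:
C(L) = L (C(L) = 0 + L = L)
n = 1/18 (n = 1/(5 + 13) = 1/18 ≈ 0.055556)
(20*n)*(-20/(-43)) = (20*(1/18))*(-20/(-43)) = 10*(-20*(-1/43))/9 = (10/9)*(20/43) = 200/387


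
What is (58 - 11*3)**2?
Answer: 625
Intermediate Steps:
(58 - 11*3)**2 = (58 - 33)**2 = 25**2 = 625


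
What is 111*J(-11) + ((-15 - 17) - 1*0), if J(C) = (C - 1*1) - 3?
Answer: -1697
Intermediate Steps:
J(C) = -4 + C (J(C) = (C - 1) - 3 = (-1 + C) - 3 = -4 + C)
111*J(-11) + ((-15 - 17) - 1*0) = 111*(-4 - 11) + ((-15 - 17) - 1*0) = 111*(-15) + (-32 + 0) = -1665 - 32 = -1697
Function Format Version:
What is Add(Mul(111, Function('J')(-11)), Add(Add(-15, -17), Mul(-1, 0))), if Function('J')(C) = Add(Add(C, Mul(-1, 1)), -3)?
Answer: -1697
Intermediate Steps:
Function('J')(C) = Add(-4, C) (Function('J')(C) = Add(Add(C, -1), -3) = Add(Add(-1, C), -3) = Add(-4, C))
Add(Mul(111, Function('J')(-11)), Add(Add(-15, -17), Mul(-1, 0))) = Add(Mul(111, Add(-4, -11)), Add(Add(-15, -17), Mul(-1, 0))) = Add(Mul(111, -15), Add(-32, 0)) = Add(-1665, -32) = -1697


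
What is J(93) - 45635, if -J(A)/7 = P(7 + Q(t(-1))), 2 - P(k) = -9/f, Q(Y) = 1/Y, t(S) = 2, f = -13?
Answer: -593374/13 ≈ -45644.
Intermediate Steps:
P(k) = 17/13 (P(k) = 2 - (-9)/(-13) = 2 - (-9)*(-1)/13 = 2 - 1*9/13 = 2 - 9/13 = 17/13)
J(A) = -119/13 (J(A) = -7*17/13 = -119/13)
J(93) - 45635 = -119/13 - 45635 = -593374/13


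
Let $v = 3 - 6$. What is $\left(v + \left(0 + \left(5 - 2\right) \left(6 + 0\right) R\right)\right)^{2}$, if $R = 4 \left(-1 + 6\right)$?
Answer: $127449$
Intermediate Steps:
$v = -3$ ($v = 3 - 6 = -3$)
$R = 20$ ($R = 4 \cdot 5 = 20$)
$\left(v + \left(0 + \left(5 - 2\right) \left(6 + 0\right) R\right)\right)^{2} = \left(-3 + \left(0 + \left(5 - 2\right) \left(6 + 0\right) 20\right)\right)^{2} = \left(-3 + \left(0 + 3 \cdot 6 \cdot 20\right)\right)^{2} = \left(-3 + \left(0 + 18 \cdot 20\right)\right)^{2} = \left(-3 + \left(0 + 360\right)\right)^{2} = \left(-3 + 360\right)^{2} = 357^{2} = 127449$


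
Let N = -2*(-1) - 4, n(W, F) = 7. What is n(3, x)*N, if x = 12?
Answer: -14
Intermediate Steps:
N = -2 (N = 2 - 4 = -2)
n(3, x)*N = 7*(-2) = -14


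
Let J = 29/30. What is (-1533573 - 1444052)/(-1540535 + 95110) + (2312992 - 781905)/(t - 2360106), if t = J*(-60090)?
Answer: 199496020186/139812664681 ≈ 1.4269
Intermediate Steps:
J = 29/30 (J = 29*(1/30) = 29/30 ≈ 0.96667)
t = -58087 (t = (29/30)*(-60090) = -58087)
(-1533573 - 1444052)/(-1540535 + 95110) + (2312992 - 781905)/(t - 2360106) = (-1533573 - 1444052)/(-1540535 + 95110) + (2312992 - 781905)/(-58087 - 2360106) = -2977625/(-1445425) + 1531087/(-2418193) = -2977625*(-1/1445425) + 1531087*(-1/2418193) = 119105/57817 - 1531087/2418193 = 199496020186/139812664681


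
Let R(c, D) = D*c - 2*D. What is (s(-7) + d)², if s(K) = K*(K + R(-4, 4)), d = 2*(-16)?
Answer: 34225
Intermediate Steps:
R(c, D) = -2*D + D*c
d = -32
s(K) = K*(-24 + K) (s(K) = K*(K + 4*(-2 - 4)) = K*(K + 4*(-6)) = K*(K - 24) = K*(-24 + K))
(s(-7) + d)² = (-7*(-24 - 7) - 32)² = (-7*(-31) - 32)² = (217 - 32)² = 185² = 34225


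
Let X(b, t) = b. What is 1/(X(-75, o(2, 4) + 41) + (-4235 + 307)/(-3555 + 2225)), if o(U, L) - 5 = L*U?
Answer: -665/47911 ≈ -0.013880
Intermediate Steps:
o(U, L) = 5 + L*U
1/(X(-75, o(2, 4) + 41) + (-4235 + 307)/(-3555 + 2225)) = 1/(-75 + (-4235 + 307)/(-3555 + 2225)) = 1/(-75 - 3928/(-1330)) = 1/(-75 - 3928*(-1/1330)) = 1/(-75 + 1964/665) = 1/(-47911/665) = -665/47911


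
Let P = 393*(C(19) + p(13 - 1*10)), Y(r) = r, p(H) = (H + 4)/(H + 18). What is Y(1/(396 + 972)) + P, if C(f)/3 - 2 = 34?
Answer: 58242601/1368 ≈ 42575.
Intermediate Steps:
C(f) = 108 (C(f) = 6 + 3*34 = 6 + 102 = 108)
p(H) = (4 + H)/(18 + H)
P = 42575 (P = 393*(108 + (4 + (13 - 1*10))/(18 + (13 - 1*10))) = 393*(108 + (4 + (13 - 10))/(18 + (13 - 10))) = 393*(108 + (4 + 3)/(18 + 3)) = 393*(108 + 7/21) = 393*(108 + (1/21)*7) = 393*(108 + 1/3) = 393*(325/3) = 42575)
Y(1/(396 + 972)) + P = 1/(396 + 972) + 42575 = 1/1368 + 42575 = 58242601/1368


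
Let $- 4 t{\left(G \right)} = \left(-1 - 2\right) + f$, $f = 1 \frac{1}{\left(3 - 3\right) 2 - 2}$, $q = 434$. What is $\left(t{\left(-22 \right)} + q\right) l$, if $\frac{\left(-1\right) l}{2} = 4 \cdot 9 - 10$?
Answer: $- \frac{45227}{2} \approx -22614.0$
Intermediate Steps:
$l = -52$ ($l = - 2 \left(4 \cdot 9 - 10\right) = - 2 \left(36 - 10\right) = \left(-2\right) 26 = -52$)
$f = - \frac{1}{2}$ ($f = 1 \frac{1}{0 \cdot 2 - 2} = 1 \frac{1}{0 - 2} = 1 \frac{1}{-2} = 1 \left(- \frac{1}{2}\right) = - \frac{1}{2} \approx -0.5$)
$t{\left(G \right)} = \frac{7}{8}$ ($t{\left(G \right)} = - \frac{\left(-1 - 2\right) - \frac{1}{2}}{4} = - \frac{-3 - \frac{1}{2}}{4} = \left(- \frac{1}{4}\right) \left(- \frac{7}{2}\right) = \frac{7}{8}$)
$\left(t{\left(-22 \right)} + q\right) l = \left(\frac{7}{8} + 434\right) \left(-52\right) = \frac{3479}{8} \left(-52\right) = - \frac{45227}{2}$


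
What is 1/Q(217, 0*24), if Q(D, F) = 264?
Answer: 1/264 ≈ 0.0037879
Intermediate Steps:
1/Q(217, 0*24) = 1/264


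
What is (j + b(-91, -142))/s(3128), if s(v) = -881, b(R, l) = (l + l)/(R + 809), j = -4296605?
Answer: 1542481337/316279 ≈ 4877.0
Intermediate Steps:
b(R, l) = 2*l/(809 + R) (b(R, l) = (2*l)/(809 + R) = 2*l/(809 + R))
(j + b(-91, -142))/s(3128) = (-4296605 + 2*(-142)/(809 - 91))/(-881) = (-4296605 + 2*(-142)/718)*(-1/881) = (-4296605 + 2*(-142)*(1/718))*(-1/881) = (-4296605 - 142/359)*(-1/881) = -1542481337/359*(-1/881) = 1542481337/316279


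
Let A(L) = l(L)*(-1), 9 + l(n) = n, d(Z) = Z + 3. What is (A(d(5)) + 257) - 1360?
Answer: -1102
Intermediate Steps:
d(Z) = 3 + Z
l(n) = -9 + n
A(L) = 9 - L (A(L) = (-9 + L)*(-1) = 9 - L)
(A(d(5)) + 257) - 1360 = ((9 - (3 + 5)) + 257) - 1360 = ((9 - 1*8) + 257) - 1360 = ((9 - 8) + 257) - 1360 = (1 + 257) - 1360 = 258 - 1360 = -1102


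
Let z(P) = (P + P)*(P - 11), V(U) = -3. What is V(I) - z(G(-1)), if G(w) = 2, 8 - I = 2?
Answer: 33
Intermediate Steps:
I = 6 (I = 8 - 1*2 = 8 - 2 = 6)
z(P) = 2*P*(-11 + P) (z(P) = (2*P)*(-11 + P) = 2*P*(-11 + P))
V(I) - z(G(-1)) = -3 - 2*2*(-11 + 2) = -3 - 2*2*(-9) = -3 - 1*(-36) = -3 + 36 = 33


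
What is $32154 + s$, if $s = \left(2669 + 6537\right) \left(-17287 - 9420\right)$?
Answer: $-245832488$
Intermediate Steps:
$s = -245864642$ ($s = 9206 \left(-26707\right) = -245864642$)
$32154 + s = 32154 - 245864642 = -245832488$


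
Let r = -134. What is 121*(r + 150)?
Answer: 1936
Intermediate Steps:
121*(r + 150) = 121*(-134 + 150) = 121*16 = 1936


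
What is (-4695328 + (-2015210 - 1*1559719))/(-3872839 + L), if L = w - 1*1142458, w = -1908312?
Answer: 8270257/6923609 ≈ 1.1945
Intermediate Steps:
L = -3050770 (L = -1908312 - 1*1142458 = -1908312 - 1142458 = -3050770)
(-4695328 + (-2015210 - 1*1559719))/(-3872839 + L) = (-4695328 + (-2015210 - 1*1559719))/(-3872839 - 3050770) = (-4695328 + (-2015210 - 1559719))/(-6923609) = (-4695328 - 3574929)*(-1/6923609) = -8270257*(-1/6923609) = 8270257/6923609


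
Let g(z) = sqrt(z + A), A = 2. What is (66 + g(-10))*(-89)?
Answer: -5874 - 178*I*sqrt(2) ≈ -5874.0 - 251.73*I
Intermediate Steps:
g(z) = sqrt(2 + z) (g(z) = sqrt(z + 2) = sqrt(2 + z))
(66 + g(-10))*(-89) = (66 + sqrt(2 - 10))*(-89) = (66 + sqrt(-8))*(-89) = (66 + 2*I*sqrt(2))*(-89) = -5874 - 178*I*sqrt(2)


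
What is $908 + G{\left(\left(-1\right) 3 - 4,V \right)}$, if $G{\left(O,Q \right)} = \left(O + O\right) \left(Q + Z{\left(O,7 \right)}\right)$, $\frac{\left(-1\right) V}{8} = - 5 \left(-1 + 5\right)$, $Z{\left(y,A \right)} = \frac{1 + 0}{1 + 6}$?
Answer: $-1334$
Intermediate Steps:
$Z{\left(y,A \right)} = \frac{1}{7}$ ($Z{\left(y,A \right)} = 1 \cdot \frac{1}{7} = \frac{1}{7}$)
$V = 160$ ($V = - 8 \left(- 5 \left(-1 + 5\right)\right) = - 8 \left(\left(-5\right) 4\right) = \left(-8\right) \left(-20\right) = 160$)
$G{\left(O,Q \right)} = 2 O \left(\frac{1}{7} + Q\right)$ ($G{\left(O,Q \right)} = \left(O + O\right) \left(Q + \frac{1}{7}\right) = 2 O \left(\frac{1}{7} + Q\right)$)
$908 + G{\left(\left(-1\right) 3 - 4,V \right)} = 908 + \frac{2 \left(\left(-1\right) 3 - 4\right) \left(1 + 7 \cdot 160\right)}{7} = 908 + \frac{2 \left(-3 - 4\right) \left(1 + 1120\right)}{7} = 908 + \frac{2}{7} \left(-7\right) 1121 = 908 - 2242 = -1334$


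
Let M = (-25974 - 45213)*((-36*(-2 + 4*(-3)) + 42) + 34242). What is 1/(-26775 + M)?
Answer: -1/2476480131 ≈ -4.0380e-10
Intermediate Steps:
M = -2476453356 (M = -71187*((-36*(-2 - 12) + 42) + 34242) = -71187*((-36*(-14) + 42) + 34242) = -71187*((504 + 42) + 34242) = -71187*(546 + 34242) = -71187*34788 = -2476453356)
1/(-26775 + M) = 1/(-26775 - 2476453356) = 1/(-2476480131) = -1/2476480131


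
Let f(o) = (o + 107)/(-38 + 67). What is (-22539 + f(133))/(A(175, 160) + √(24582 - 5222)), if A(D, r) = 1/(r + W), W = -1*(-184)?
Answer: 74922168/22146187937 - 1134021934848*√10/22146187937 ≈ -161.92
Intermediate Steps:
W = 184
f(o) = 107/29 + o/29 (f(o) = (107 + o)/29 = (107 + o)*(1/29) = 107/29 + o/29)
A(D, r) = 1/(184 + r) (A(D, r) = 1/(r + 184) = 1/(184 + r))
(-22539 + f(133))/(A(175, 160) + √(24582 - 5222)) = (-22539 + (107/29 + (1/29)*133))/(1/(184 + 160) + √(24582 - 5222)) = (-22539 + (107/29 + 133/29))/(1/344 + √19360) = (-22539 + 240/29)/(1/344 + 44*√10) = -653391/(29*(1/344 + 44*√10))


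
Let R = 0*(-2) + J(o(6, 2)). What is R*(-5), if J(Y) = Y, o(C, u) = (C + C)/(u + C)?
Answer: -15/2 ≈ -7.5000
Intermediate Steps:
o(C, u) = 2*C/(C + u) (o(C, u) = (2*C)/(C + u) = 2*C/(C + u))
R = 3/2 (R = 0*(-2) + 2*6/(6 + 2) = 0 + 2*6/8 = 0 + 2*6*(⅛) = 0 + 3/2 = 3/2 ≈ 1.5000)
R*(-5) = (3/2)*(-5) = -15/2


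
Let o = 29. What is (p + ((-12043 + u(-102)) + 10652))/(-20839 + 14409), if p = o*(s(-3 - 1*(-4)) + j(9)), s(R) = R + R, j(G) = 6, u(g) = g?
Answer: 1261/6430 ≈ 0.19611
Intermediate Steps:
s(R) = 2*R
p = 232 (p = 29*(2*(-3 - 1*(-4)) + 6) = 29*(2*(-3 + 4) + 6) = 29*(2*1 + 6) = 29*(2 + 6) = 29*8 = 232)
(p + ((-12043 + u(-102)) + 10652))/(-20839 + 14409) = (232 + ((-12043 - 102) + 10652))/(-20839 + 14409) = (232 + (-12145 + 10652))/(-6430) = (232 - 1493)*(-1/6430) = -1261*(-1/6430) = 1261/6430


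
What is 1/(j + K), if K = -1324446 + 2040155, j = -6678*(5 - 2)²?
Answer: 1/655607 ≈ 1.5253e-6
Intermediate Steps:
j = -60102 (j = -6678*3² = -6678*9 = -60102)
K = 715709
1/(j + K) = 1/(-60102 + 715709) = 1/655607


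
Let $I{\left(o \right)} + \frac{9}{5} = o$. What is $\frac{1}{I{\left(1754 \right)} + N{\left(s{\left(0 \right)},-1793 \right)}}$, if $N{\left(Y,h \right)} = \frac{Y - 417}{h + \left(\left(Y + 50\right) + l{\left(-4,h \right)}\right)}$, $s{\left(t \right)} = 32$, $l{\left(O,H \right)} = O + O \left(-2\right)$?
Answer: $\frac{8535}{14956952} \approx 0.00057064$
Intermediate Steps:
$l{\left(O,H \right)} = - O$ ($l{\left(O,H \right)} = O - 2 O = - O$)
$I{\left(o \right)} = - \frac{9}{5} + o$
$N{\left(Y,h \right)} = \frac{-417 + Y}{54 + Y + h}$ ($N{\left(Y,h \right)} = \frac{Y - 417}{h + \left(\left(Y + 50\right) - -4\right)} = \frac{-417 + Y}{h + \left(\left(50 + Y\right) + 4\right)} = \frac{-417 + Y}{h + \left(54 + Y\right)} = \frac{-417 + Y}{54 + Y + h}$)
$\frac{1}{I{\left(1754 \right)} + N{\left(s{\left(0 \right)},-1793 \right)}} = \frac{1}{\left(- \frac{9}{5} + 1754\right) + \frac{-417 + 32}{54 + 32 - 1793}} = \frac{1}{\frac{8761}{5} + \frac{1}{-1707} \left(-385\right)} = \frac{1}{\frac{8761}{5} - - \frac{385}{1707}} = \frac{1}{\frac{8761}{5} + \frac{385}{1707}} = \frac{1}{\frac{14956952}{8535}} = \frac{8535}{14956952}$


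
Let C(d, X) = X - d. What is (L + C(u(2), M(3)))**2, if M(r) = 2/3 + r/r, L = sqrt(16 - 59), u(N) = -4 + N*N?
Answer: -362/9 + 10*I*sqrt(43)/3 ≈ -40.222 + 21.858*I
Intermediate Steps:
u(N) = -4 + N**2
L = I*sqrt(43) (L = sqrt(-43) = I*sqrt(43) ≈ 6.5574*I)
M(r) = 5/3 (M(r) = 2*(1/3) + 1 = 2/3 + 1 = 5/3)
(L + C(u(2), M(3)))**2 = (I*sqrt(43) + (5/3 - (-4 + 2**2)))**2 = (I*sqrt(43) + (5/3 - (-4 + 4)))**2 = (I*sqrt(43) + (5/3 - 1*0))**2 = (I*sqrt(43) + (5/3 + 0))**2 = (I*sqrt(43) + 5/3)**2 = (5/3 + I*sqrt(43))**2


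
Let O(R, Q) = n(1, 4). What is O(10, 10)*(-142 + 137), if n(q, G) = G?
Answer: -20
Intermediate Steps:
O(R, Q) = 4
O(10, 10)*(-142 + 137) = 4*(-142 + 137) = 4*(-5) = -20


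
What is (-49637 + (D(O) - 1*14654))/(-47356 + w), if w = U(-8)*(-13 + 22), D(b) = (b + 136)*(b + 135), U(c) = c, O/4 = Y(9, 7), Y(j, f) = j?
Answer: 34879/47428 ≈ 0.73541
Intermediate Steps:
O = 36 (O = 4*9 = 36)
D(b) = (135 + b)*(136 + b) (D(b) = (136 + b)*(135 + b) = (135 + b)*(136 + b))
w = -72 (w = -8*(-13 + 22) = -8*9 = -72)
(-49637 + (D(O) - 1*14654))/(-47356 + w) = (-49637 + ((18360 + 36² + 271*36) - 1*14654))/(-47356 - 72) = (-49637 + ((18360 + 1296 + 9756) - 14654))/(-47428) = (-49637 + (29412 - 14654))*(-1/47428) = (-49637 + 14758)*(-1/47428) = -34879*(-1/47428) = 34879/47428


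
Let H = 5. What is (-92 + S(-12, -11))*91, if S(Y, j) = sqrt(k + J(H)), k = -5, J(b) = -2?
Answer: -8372 + 91*I*sqrt(7) ≈ -8372.0 + 240.76*I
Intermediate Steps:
S(Y, j) = I*sqrt(7) (S(Y, j) = sqrt(-5 - 2) = sqrt(-7) = I*sqrt(7))
(-92 + S(-12, -11))*91 = (-92 + I*sqrt(7))*91 = -8372 + 91*I*sqrt(7)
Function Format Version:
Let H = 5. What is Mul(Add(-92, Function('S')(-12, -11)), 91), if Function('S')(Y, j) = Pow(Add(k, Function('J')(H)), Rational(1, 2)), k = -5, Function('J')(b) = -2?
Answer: Add(-8372, Mul(91, I, Pow(7, Rational(1, 2)))) ≈ Add(-8372.0, Mul(240.76, I))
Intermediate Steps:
Function('S')(Y, j) = Mul(I, Pow(7, Rational(1, 2))) (Function('S')(Y, j) = Pow(Add(-5, -2), Rational(1, 2)) = Pow(-7, Rational(1, 2)) = Mul(I, Pow(7, Rational(1, 2))))
Mul(Add(-92, Function('S')(-12, -11)), 91) = Mul(Add(-92, Mul(I, Pow(7, Rational(1, 2)))), 91) = Add(-8372, Mul(91, I, Pow(7, Rational(1, 2))))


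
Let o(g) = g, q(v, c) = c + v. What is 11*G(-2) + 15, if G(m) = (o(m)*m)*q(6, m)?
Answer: 191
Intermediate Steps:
G(m) = m²*(6 + m) (G(m) = (m*m)*(m + 6) = m²*(6 + m))
11*G(-2) + 15 = 11*((-2)²*(6 - 2)) + 15 = 11*(4*4) + 15 = 11*16 + 15 = 176 + 15 = 191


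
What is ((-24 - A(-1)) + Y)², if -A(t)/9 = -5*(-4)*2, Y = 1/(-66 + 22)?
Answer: 218537089/1936 ≈ 1.1288e+5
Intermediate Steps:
Y = -1/44 (Y = 1/(-44) = -1/44 ≈ -0.022727)
A(t) = -360 (A(t) = -9*(-5*(-4))*2 = -180*2 = -9*40 = -360)
((-24 - A(-1)) + Y)² = ((-24 - 1*(-360)) - 1/44)² = ((-24 + 360) - 1/44)² = (336 - 1/44)² = (14783/44)² = 218537089/1936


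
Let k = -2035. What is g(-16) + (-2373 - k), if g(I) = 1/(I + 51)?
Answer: -11829/35 ≈ -337.97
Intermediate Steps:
g(I) = 1/(51 + I)
g(-16) + (-2373 - k) = 1/(51 - 16) + (-2373 - 1*(-2035)) = 1/35 + (-2373 + 2035) = 1/35 - 338 = -11829/35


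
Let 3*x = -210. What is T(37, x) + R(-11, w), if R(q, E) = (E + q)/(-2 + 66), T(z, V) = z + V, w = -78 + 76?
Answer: -2125/64 ≈ -33.203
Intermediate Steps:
x = -70 (x = (⅓)*(-210) = -70)
w = -2
T(z, V) = V + z
R(q, E) = E/64 + q/64 (R(q, E) = (E + q)/64 = (E + q)*(1/64) = E/64 + q/64)
T(37, x) + R(-11, w) = (-70 + 37) + ((1/64)*(-2) + (1/64)*(-11)) = -33 + (-1/32 - 11/64) = -33 - 13/64 = -2125/64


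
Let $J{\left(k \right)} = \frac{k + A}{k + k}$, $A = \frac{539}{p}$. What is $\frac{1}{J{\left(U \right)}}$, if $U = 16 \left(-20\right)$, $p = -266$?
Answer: $\frac{24320}{12237} \approx 1.9874$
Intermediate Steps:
$A = - \frac{77}{38}$ ($A = \frac{539}{-266} = 539 \left(- \frac{1}{266}\right) = - \frac{77}{38} \approx -2.0263$)
$U = -320$
$J{\left(k \right)} = \frac{- \frac{77}{38} + k}{2 k}$ ($J{\left(k \right)} = \frac{k - \frac{77}{38}}{k + k} = \frac{- \frac{77}{38} + k}{2 k}$)
$\frac{1}{J{\left(U \right)}} = \frac{1}{\frac{1}{76} \frac{1}{-320} \left(-77 + 38 \left(-320\right)\right)} = \frac{1}{\frac{1}{76} \left(- \frac{1}{320}\right) \left(-77 - 12160\right)} = \frac{1}{\frac{1}{76} \left(- \frac{1}{320}\right) \left(-12237\right)} = \frac{1}{\frac{12237}{24320}} = \frac{24320}{12237}$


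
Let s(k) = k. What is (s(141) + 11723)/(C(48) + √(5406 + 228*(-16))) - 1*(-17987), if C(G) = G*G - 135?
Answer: 28205016859/1567601 - 11864*√1758/4702803 ≈ 17992.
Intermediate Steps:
C(G) = -135 + G² (C(G) = G² - 135 = -135 + G²)
(s(141) + 11723)/(C(48) + √(5406 + 228*(-16))) - 1*(-17987) = (141 + 11723)/((-135 + 48²) + √(5406 + 228*(-16))) - 1*(-17987) = 11864/((-135 + 2304) + √(5406 - 3648)) + 17987 = 11864/(2169 + √1758) + 17987 = 17987 + 11864/(2169 + √1758)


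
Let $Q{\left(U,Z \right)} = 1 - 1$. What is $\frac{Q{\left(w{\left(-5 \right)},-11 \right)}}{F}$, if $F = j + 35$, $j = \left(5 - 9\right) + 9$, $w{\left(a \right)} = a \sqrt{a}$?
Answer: $0$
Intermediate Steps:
$w{\left(a \right)} = a^{\frac{3}{2}}$
$Q{\left(U,Z \right)} = 0$
$j = 5$ ($j = -4 + 9 = 5$)
$F = 40$ ($F = 5 + 35 = 40$)
$\frac{Q{\left(w{\left(-5 \right)},-11 \right)}}{F} = \frac{1}{40} \cdot 0 = 0$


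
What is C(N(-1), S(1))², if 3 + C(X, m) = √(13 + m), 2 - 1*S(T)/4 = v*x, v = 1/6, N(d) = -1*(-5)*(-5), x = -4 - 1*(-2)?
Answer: (9 - √201)²/9 ≈ 2.9784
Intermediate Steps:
x = -2 (x = -4 + 2 = -2)
N(d) = -25 (N(d) = 5*(-5) = -25)
v = ⅙ ≈ 0.16667
S(T) = 28/3 (S(T) = 8 - 2*(-2)/3 = 8 - 4*(-⅓) = 8 + 4/3 = 28/3)
C(X, m) = -3 + √(13 + m)
C(N(-1), S(1))² = (-3 + √(13 + 28/3))² = (-3 + √(67/3))² = (-3 + √201/3)²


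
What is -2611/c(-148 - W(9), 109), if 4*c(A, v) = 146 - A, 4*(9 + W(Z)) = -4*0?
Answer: -10444/285 ≈ -36.646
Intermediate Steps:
W(Z) = -9 (W(Z) = -9 + (-4*0)/4 = -9 + (¼)*0 = -9 + 0 = -9)
c(A, v) = 73/2 - A/4 (c(A, v) = (146 - A)/4 = 73/2 - A/4)
-2611/c(-148 - W(9), 109) = -2611/(73/2 - (-148 - 1*(-9))/4) = -2611/(73/2 - (-148 + 9)/4) = -2611/(73/2 - ¼*(-139)) = -2611/(73/2 + 139/4) = -2611/285/4 = -2611*4/285 = -10444/285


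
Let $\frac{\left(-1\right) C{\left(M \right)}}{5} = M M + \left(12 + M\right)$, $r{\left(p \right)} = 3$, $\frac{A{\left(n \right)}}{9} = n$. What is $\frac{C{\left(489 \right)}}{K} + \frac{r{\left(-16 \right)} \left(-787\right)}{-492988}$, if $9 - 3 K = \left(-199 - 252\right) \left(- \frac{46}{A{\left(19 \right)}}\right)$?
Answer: $\frac{303005471772567}{9468820516} \approx 32000.0$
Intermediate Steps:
$A{\left(n \right)} = 9 n$
$C{\left(M \right)} = -60 - 5 M - 5 M^{2}$ ($C{\left(M \right)} = - 5 \left(M M + \left(12 + M\right)\right) = - 5 \left(M^{2} + \left(12 + M\right)\right) = - 5 \left(12 + M + M^{2}\right) = -60 - 5 M - 5 M^{2}$)
$K = - \frac{19207}{513}$ ($K = 3 - \frac{\left(-199 - 252\right) \left(- \frac{46}{9 \cdot 19}\right)}{3} = 3 - \frac{\left(-451\right) \left(- \frac{46}{171}\right)}{3} = 3 - \frac{20746}{513} = - \frac{19207}{513} \approx -37.441$)
$\frac{C{\left(489 \right)}}{K} + \frac{r{\left(-16 \right)} \left(-787\right)}{-492988} = \frac{-60 - 2445 - 5 \cdot 489^{2}}{- \frac{19207}{513}} + \frac{3 \left(-787\right)}{-492988} = \left(-60 - 2445 - 1195605\right) \left(- \frac{513}{19207}\right) - - \frac{2361}{492988} = \left(-60 - 2445 - 1195605\right) \left(- \frac{513}{19207}\right) + \frac{2361}{492988} = \left(-1198110\right) \left(- \frac{513}{19207}\right) + \frac{2361}{492988} = \frac{614630430}{19207} + \frac{2361}{492988} = \frac{303005471772567}{9468820516}$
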